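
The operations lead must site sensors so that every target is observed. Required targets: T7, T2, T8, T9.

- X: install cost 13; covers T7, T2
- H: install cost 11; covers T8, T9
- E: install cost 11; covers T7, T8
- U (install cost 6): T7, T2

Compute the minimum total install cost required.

Choose H and U: together they cover T7, T2, T8, T9 — every target.
Total install cost: 11 + 6 = 17.
No cover costs less than 17.

17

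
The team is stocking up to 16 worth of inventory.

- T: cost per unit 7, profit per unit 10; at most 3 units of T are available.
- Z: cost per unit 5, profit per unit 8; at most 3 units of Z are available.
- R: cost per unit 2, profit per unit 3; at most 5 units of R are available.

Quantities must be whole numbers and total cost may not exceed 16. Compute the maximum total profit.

25

This is a bounded integer knapsack.
Z has the best ratio (8/5); taking only Z gives at most 3×8 = 24 (stopped by the cost limit).
Mixing does better — 2×Z and 3×R: cost 16 ≤ 16, profit 2·8 + 3·3 = 25.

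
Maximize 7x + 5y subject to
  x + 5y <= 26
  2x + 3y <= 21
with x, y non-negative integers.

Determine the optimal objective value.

Relaxing integrality, the LP optimum is 73.50 at (x,y) = (10.5, 0), which is not an integer point.
(x,y)=(10,0): 1·10+5·0=10≤26, 2·10+3·0=20≤21, objective 70.
(x,y)=(9,1): 1·9+5·1=14≤26, 2·9+3·1=21≤21, objective 68.
(x,y)=(9,0): 1·9+5·0=9≤26, 2·9+3·0=18≤21, objective 63.
Maximum is 70 at (x,y)=(10,0).

70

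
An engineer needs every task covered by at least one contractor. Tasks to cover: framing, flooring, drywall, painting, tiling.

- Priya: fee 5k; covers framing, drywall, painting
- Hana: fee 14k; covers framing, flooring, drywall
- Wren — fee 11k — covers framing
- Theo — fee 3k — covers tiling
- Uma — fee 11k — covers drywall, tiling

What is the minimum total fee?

22

Choose Priya, Hana, and Theo: together they cover framing, flooring, drywall, painting, tiling — every task.
Total fee: 5 + 14 + 3 = 22.
No cover costs less than 22.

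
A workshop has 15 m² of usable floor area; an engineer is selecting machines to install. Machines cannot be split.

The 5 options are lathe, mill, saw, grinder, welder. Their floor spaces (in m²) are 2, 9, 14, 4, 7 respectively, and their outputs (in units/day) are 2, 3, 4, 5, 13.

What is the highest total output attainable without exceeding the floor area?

Allowing fractional choices, the relaxed optimum would be about 20.7, but machines are indivisible.
lathe + grinder + welder: floor space 2 + 4 + 7 = 13 ≤ 15, output 2 + 5 + 13 = 20.
lathe + welder: floor space 2 + 7 = 9 ≤ 15, output 2 + 13 = 15.
grinder + welder: floor space 4 + 7 = 11 ≤ 15, output 5 + 13 = 18.
Best is lathe, grinder, and welder with total output 20.

20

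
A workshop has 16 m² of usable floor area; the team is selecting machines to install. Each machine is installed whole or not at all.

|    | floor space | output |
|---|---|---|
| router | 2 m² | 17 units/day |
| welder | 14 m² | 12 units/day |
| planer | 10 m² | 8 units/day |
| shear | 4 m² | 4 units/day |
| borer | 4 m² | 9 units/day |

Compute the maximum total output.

Allowing fractional choices, the relaxed optimum would be about 35.1, but machines are indivisible.
router + welder: floor space 2 + 14 = 16 ≤ 16, output 17 + 12 = 29.
router + planer + borer: floor space 2 + 10 + 4 = 16 ≤ 16, output 17 + 8 + 9 = 34.
router + shear + borer: floor space 2 + 4 + 4 = 10 ≤ 16, output 17 + 4 + 9 = 30.
Best is router, planer, and borer with total output 34.

34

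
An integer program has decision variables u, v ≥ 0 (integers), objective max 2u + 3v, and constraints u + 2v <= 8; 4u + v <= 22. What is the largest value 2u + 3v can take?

(u,v)=(4,2): 1·4+2·2=8≤8, 4·4+1·2=18≤22, objective 14.
(u,v)=(5,1): 1·5+2·1=7≤8, 4·5+1·1=21≤22, objective 13.
(u,v)=(3,2): 1·3+2·2=7≤8, 4·3+1·2=14≤22, objective 12.
(u,v)=(4,1): 1·4+2·1=6≤8, 4·4+1·1=17≤22, objective 11.
No feasible integer point exceeds 14.

14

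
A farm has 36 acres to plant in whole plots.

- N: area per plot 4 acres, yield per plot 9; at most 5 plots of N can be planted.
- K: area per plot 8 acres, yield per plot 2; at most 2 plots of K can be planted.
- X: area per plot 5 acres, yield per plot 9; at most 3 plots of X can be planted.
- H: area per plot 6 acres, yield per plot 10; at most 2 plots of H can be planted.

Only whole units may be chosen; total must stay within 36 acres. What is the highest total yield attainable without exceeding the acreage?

This is a bounded integer knapsack.
N has the best ratio (9/4); taking only N gives at most 5×9 = 45 (stopped by the supply cap of 5).
Mixing does better — 5×N, 2×X, and 1×H: area 36 ≤ 36, yield 5·9 + 2·9 + 1·10 = 73.

73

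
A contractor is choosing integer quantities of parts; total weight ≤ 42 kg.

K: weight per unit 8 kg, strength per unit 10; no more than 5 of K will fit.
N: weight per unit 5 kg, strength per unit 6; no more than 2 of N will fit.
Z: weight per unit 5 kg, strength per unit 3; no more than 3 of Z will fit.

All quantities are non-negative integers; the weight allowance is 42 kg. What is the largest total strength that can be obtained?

This is a bounded integer knapsack.
Take 4×K and 2×N: weight 42 ≤ 42, strength 4·10 + 2·6 = 52.
No other integer combination yields more.

52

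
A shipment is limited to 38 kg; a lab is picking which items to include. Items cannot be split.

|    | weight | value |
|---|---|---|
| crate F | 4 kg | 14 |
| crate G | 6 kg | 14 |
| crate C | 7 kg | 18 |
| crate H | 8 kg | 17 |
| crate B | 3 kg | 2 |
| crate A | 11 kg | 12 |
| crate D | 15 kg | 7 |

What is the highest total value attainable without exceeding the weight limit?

75

crate F + crate G + crate C + crate H: weight 4 + 6 + 7 + 8 = 25 ≤ 38, value 14 + 14 + 18 + 17 = 63.
crate F + crate G + crate C + crate H + crate B: weight 4 + 6 + 7 + 8 + 3 = 28 ≤ 38, value 14 + 14 + 18 + 17 + 2 = 65.
crate F + crate G + crate C + crate H + crate A: weight 4 + 6 + 7 + 8 + 11 = 36 ≤ 38, value 14 + 14 + 18 + 17 + 12 = 75.
Best is crate F, crate G, crate C, crate H, and crate A with total value 75.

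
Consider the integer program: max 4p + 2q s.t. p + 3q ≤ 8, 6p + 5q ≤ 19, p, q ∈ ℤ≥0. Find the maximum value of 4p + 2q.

12

(p,q)=(3,0): 1·3+3·0=3≤8, 6·3+5·0=18≤19, objective 12.
(p,q)=(2,1): 1·2+3·1=5≤8, 6·2+5·1=17≤19, objective 10.
(p,q)=(2,0): 1·2+3·0=2≤8, 6·2+5·0=12≤19, objective 8.
Maximum is 12 at (p,q)=(3,0).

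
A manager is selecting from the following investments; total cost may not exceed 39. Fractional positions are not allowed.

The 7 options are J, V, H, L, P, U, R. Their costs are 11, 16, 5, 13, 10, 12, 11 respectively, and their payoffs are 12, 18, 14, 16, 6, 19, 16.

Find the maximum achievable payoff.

Take J, H, U, and R: cost 11 + 5 + 12 + 11 = 39 ≤ 39, payoff 12 + 14 + 19 + 16 = 61.
No other feasible combination does better.

61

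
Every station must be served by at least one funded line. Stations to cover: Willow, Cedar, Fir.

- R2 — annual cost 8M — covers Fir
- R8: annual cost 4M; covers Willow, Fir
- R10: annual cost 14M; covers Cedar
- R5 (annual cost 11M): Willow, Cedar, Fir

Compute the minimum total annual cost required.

The greedy cost-per-new-station heuristic would pick R8 and R5 for 15, but a cheaper cover exists.
R5 alone covers Willow, Cedar, Fir — every station.
Total annual cost: 11.
No cover costs less than 11.

11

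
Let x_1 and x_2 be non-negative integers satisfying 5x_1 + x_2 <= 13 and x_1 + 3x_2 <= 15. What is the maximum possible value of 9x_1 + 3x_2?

(x_1,x_2)=(2,3): 5·2+1·3=13≤13, 1·2+3·3=11≤15, objective 27.
(x_1,x_2)=(2,2): 5·2+1·2=12≤13, 1·2+3·2=8≤15, objective 24.
(x_1,x_2)=(1,4): 5·1+1·4=9≤13, 1·1+3·4=13≤15, objective 21.
The best lattice point is (2,3), giving 27.

27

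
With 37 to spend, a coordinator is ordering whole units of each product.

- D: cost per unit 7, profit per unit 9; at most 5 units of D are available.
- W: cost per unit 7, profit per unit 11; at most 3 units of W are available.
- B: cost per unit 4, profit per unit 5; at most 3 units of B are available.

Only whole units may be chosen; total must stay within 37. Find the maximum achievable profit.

W has the best ratio (11/7); taking only W gives at most 3×11 = 33 (stopped by the supply cap of 3).
Mixing does better — 1×D, 3×W, and 2×B: cost 36 ≤ 37, profit 1·9 + 3·11 + 2·5 = 52.

52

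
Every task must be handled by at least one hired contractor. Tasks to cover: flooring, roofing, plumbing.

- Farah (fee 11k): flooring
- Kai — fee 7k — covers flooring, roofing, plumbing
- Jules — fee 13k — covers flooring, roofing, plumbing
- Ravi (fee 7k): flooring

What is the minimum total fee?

7

This is a weighted set-cover instance.
Kai alone covers flooring, roofing, plumbing — every task.
Total fee: 7.
No cover costs less than 7.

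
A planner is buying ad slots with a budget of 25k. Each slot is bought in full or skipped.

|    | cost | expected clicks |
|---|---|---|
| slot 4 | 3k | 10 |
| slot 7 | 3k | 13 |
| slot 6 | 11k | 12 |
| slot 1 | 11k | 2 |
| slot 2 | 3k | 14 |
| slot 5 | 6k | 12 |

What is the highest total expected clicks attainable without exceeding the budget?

Allowing fractional choices, the relaxed optimum would be about 59.9, but ad slots are indivisible.
slot 4 + slot 7 + slot 6 + slot 2: cost 3 + 3 + 11 + 3 = 20 ≤ 25, expected clicks 10 + 13 + 12 + 14 = 49.
slot 4 + slot 7 + slot 2 + slot 5: cost 3 + 3 + 3 + 6 = 15 ≤ 25, expected clicks 10 + 13 + 14 + 12 = 49.
slot 7 + slot 6 + slot 2 + slot 5: cost 3 + 11 + 3 + 6 = 23 ≤ 25, expected clicks 13 + 12 + 14 + 12 = 51.
Best is slot 7, slot 6, slot 2, and slot 5 with total expected clicks 51.

51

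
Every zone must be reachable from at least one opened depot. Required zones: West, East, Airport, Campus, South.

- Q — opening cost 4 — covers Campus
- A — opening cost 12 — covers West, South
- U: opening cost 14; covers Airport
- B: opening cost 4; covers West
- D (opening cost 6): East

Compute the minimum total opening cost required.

36

The greedy cost-per-new-zone heuristic would pick Q, B, D, A, and U for 40, but a cheaper cover exists.
Choose Q, A, U, and D: together they cover West, East, Airport, Campus, South — every zone.
Total opening cost: 4 + 12 + 14 + 6 = 36.
No cover costs less than 36.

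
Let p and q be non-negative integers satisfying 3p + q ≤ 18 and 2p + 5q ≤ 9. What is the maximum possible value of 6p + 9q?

24

Relaxing integrality, the LP optimum is 27.00 at (p,q) = (4.5, 0), which is not an integer point.
(p,q)=(4,0): 3·4+1·0=12≤18, 2·4+5·0=8≤9, objective 24.
(p,q)=(3,0): 3·3+1·0=9≤18, 2·3+5·0=6≤9, objective 18.
The best lattice point is (4,0), giving 24.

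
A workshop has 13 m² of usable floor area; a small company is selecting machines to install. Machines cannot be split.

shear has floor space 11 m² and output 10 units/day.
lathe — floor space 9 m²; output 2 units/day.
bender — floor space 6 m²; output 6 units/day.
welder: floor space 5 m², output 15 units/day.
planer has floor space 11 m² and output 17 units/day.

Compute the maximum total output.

Allowing fractional choices, the relaxed optimum would be about 27.4, but machines are indivisible.
bender + welder: floor space 6 + 5 = 11 ≤ 13, output 6 + 15 = 21.
planer: floor space 11 ≤ 13, output 17.
Best is bender and welder with total output 21.

21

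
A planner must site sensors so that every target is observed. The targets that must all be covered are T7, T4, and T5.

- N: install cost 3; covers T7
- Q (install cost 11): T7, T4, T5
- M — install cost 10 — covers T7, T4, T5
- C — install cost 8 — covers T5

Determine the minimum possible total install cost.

This is a weighted set-cover instance.
The greedy cost-per-new-target heuristic would pick N and M for 13, but a cheaper cover exists.
M alone covers T7, T4, T5 — every target.
Total install cost: 10.
No cover costs less than 10.

10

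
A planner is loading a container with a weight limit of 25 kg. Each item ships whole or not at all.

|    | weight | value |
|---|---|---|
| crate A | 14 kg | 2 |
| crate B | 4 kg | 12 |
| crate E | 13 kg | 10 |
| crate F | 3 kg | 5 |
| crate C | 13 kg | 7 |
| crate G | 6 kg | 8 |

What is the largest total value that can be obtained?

30

crate B + crate C + crate G: weight 4 + 13 + 6 = 23 ≤ 25, value 12 + 7 + 8 = 27.
crate B + crate E + crate G: weight 4 + 13 + 6 = 23 ≤ 25, value 12 + 10 + 8 = 30.
crate B + crate E + crate F: weight 4 + 13 + 3 = 20 ≤ 25, value 12 + 10 + 5 = 27.
Best is crate B, crate E, and crate G with total value 30.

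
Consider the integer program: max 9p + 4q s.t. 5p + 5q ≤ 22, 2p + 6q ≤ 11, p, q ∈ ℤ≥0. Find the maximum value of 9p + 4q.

36

Relaxing integrality, the LP optimum is 39.60 at (p,q) = (4.4, 0), which is not an integer point.
(p,q)=(4,0): 5·4+5·0=20≤22, 2·4+6·0=8≤11, objective 36.
(p,q)=(3,0): 5·3+5·0=15≤22, 2·3+6·0=6≤11, objective 27.
Maximum is 36 at (p,q)=(4,0).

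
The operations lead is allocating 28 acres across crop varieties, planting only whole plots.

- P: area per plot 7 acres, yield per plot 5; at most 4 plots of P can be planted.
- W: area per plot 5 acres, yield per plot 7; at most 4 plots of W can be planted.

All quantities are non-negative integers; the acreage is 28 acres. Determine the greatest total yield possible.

33

W has the best ratio (7/5); taking only W gives at most 4×7 = 28 (stopped by the supply cap of 4).
Mixing does better — 1×P and 4×W: area 27 ≤ 28, yield 1·5 + 4·7 = 33.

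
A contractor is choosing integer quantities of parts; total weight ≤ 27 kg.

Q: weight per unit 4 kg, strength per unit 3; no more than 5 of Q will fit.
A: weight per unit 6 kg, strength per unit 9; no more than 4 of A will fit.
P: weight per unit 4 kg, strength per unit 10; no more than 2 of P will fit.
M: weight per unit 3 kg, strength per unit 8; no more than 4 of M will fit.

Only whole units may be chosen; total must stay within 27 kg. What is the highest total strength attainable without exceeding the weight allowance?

1×Q, 1×A, 2×P, and 3×M: weight 27 ≤ 27, strength 1·3 + 1·9 + 2·10 + 3·8 = 56.
1×A, 2×P, and 4×M: weight 26 ≤ 27, strength 1·9 + 2·10 + 4·8 = 61.
Best is 61.

61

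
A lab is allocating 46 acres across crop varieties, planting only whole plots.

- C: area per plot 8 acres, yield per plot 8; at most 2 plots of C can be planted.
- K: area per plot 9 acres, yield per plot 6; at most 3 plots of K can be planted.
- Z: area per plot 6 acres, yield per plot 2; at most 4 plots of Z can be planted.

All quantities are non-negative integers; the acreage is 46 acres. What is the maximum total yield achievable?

34

2×C and 3×K: area 43 ≤ 46, yield 2·8 + 3·6 = 34.
2×C, 2×K, and 2×Z: area 46 ≤ 46, yield 2·8 + 2·6 + 2·2 = 32.
Best is 34.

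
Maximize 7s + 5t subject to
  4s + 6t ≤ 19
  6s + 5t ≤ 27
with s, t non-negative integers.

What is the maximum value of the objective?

(s,t)=(4,0): 4·4+6·0=16≤19, 6·4+5·0=24≤27, objective 28.
(s,t)=(3,1): 4·3+6·1=18≤19, 6·3+5·1=23≤27, objective 26.
(s,t)=(3,0): 4·3+6·0=12≤19, 6·3+5·0=18≤27, objective 21.
The best lattice point is (4,0), giving 28.

28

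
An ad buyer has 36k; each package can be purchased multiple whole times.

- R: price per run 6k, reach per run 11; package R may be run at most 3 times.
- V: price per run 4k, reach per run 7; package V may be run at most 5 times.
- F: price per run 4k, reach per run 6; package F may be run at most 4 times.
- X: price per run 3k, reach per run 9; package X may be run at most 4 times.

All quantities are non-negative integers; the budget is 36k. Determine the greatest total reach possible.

This is a bounded integer knapsack.
X has the best ratio (9/3); taking only X gives at most 4×9 = 36 (stopped by the supply cap of 4).
Mixing does better — 2×R, 3×V, and 4×X: price 36 ≤ 36, reach 2·11 + 3·7 + 4·9 = 79.

79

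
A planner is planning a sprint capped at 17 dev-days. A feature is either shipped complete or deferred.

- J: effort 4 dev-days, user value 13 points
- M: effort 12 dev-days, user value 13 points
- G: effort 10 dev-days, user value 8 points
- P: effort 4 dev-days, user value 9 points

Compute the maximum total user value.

This is an integer program with binary decision variables.
Allowing fractional choices, the relaxed optimum would be about 31.8, but features are indivisible.
J + P: effort 4 + 4 = 8 ≤ 17, user value 13 + 9 = 22.
J + M: effort 4 + 12 = 16 ≤ 17, user value 13 + 13 = 26.
Best is J and M with total user value 26.

26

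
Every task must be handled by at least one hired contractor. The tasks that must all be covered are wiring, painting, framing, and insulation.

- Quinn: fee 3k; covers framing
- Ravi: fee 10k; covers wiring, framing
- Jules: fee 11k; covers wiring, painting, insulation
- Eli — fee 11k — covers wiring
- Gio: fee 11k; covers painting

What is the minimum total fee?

14

This is a weighted set-cover instance.
Choose Quinn and Jules: together they cover wiring, painting, framing, insulation — every task.
Total fee: 3 + 11 = 14.
No cover costs less than 14.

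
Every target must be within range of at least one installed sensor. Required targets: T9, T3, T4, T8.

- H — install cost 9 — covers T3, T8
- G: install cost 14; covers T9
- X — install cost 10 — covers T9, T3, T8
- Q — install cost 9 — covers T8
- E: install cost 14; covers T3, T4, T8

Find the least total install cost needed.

24

Choose X and E: together they cover T9, T3, T4, T8 — every target.
Total install cost: 10 + 14 = 24.
No cover costs less than 24.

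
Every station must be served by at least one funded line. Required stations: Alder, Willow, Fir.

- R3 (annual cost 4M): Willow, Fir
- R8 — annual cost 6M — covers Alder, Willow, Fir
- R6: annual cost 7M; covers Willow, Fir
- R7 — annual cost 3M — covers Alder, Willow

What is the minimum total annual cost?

6

This is an integer covering problem.
R8 alone covers Alder, Willow, Fir — every station.
Total annual cost: 6.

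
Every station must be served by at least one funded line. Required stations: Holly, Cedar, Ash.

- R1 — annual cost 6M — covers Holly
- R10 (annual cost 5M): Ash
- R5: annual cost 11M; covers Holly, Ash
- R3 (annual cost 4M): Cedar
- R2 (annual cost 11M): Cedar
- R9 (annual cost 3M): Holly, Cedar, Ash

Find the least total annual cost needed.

R9 alone covers Holly, Cedar, Ash — every station.
Total annual cost: 3.
No cover costs less than 3.

3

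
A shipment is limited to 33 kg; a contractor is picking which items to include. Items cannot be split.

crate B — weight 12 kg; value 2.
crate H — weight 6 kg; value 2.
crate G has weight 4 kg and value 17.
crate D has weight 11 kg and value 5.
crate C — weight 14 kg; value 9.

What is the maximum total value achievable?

Allowing fractional choices, the relaxed optimum would be about 32.3, but items are indivisible.
crate G + crate D + crate C: weight 4 + 11 + 14 = 29 ≤ 33, value 17 + 5 + 9 = 31.
crate H + crate G + crate C: weight 6 + 4 + 14 = 24 ≤ 33, value 2 + 17 + 9 = 28.
Best is crate G, crate D, and crate C with total value 31.

31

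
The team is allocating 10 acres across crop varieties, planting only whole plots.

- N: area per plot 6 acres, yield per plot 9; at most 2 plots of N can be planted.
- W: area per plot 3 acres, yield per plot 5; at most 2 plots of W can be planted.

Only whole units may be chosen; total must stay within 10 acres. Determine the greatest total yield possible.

14

W has the best ratio (5/3); taking only W gives at most 2×5 = 10 (stopped by the supply cap of 2).
Mixing does better — 1×N and 1×W: area 9 ≤ 10, yield 1·9 + 1·5 = 14.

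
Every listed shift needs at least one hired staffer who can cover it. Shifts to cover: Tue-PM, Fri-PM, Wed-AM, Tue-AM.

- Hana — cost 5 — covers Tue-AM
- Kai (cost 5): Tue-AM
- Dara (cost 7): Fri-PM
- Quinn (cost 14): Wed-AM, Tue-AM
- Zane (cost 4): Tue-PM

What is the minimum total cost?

This is a weighted set-cover instance.
Choose Dara, Quinn, and Zane: together they cover Tue-PM, Fri-PM, Wed-AM, Tue-AM — every shift.
Total cost: 7 + 14 + 4 = 25.

25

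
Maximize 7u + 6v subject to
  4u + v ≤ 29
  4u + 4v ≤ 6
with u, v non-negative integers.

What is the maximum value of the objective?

The continuous relaxation peaks at (1.5, 0) with value 10.50; rounding to a feasible lattice point costs some objective.
(u,v)=(1,0): 4·1+1·0=4≤29, 4·1+4·0=4≤6, objective 7.
(u,v)=(0,1): 4·0+1·1=1≤29, 4·0+4·1=4≤6, objective 6.
(u,v)=(0,0): 4·0+1·0=0≤29, 4·0+4·0=0≤6, objective 0.
Maximum is 7 at (u,v)=(1,0).

7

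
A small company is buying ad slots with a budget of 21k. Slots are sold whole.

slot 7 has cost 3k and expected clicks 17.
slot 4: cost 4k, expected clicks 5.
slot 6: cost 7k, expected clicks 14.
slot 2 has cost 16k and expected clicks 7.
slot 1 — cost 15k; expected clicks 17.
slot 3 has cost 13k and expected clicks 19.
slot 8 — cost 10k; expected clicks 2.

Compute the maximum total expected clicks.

41

This is a 0-1 knapsack instance.
Take slot 7, slot 4, and slot 3: cost 3 + 4 + 13 = 20 ≤ 21, expected clicks 17 + 5 + 19 = 41.
No other feasible combination does better.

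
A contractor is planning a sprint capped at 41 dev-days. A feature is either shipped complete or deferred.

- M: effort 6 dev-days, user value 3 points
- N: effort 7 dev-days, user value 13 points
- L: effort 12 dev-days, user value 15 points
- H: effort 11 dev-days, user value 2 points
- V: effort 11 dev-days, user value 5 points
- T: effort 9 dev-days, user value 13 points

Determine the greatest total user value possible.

M + N + L + T: effort 6 + 7 + 12 + 9 = 34 ≤ 41, user value 3 + 13 + 15 + 13 = 44.
N + L + V + T: effort 7 + 12 + 11 + 9 = 39 ≤ 41, user value 13 + 15 + 5 + 13 = 46.
Best is N, L, V, and T with total user value 46.

46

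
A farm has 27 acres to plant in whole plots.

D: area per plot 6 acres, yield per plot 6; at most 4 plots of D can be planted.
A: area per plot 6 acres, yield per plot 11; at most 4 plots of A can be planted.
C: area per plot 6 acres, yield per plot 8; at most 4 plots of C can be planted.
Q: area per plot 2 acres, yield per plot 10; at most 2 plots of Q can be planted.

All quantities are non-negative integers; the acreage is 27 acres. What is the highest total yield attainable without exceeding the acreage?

4×A and 1×Q: area 26 ≤ 27, yield 4·11 + 1·10 = 54.
3×A and 2×Q: area 22 ≤ 27, yield 3·11 + 2·10 = 53.
Best is 54.

54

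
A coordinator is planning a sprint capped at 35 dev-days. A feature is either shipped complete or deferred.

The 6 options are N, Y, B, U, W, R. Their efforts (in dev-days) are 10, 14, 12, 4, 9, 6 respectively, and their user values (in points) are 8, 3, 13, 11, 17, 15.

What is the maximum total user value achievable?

56

Take B, U, W, and R: effort 12 + 4 + 9 + 6 = 31 ≤ 35, user value 13 + 11 + 17 + 15 = 56.
No other feasible combination does better.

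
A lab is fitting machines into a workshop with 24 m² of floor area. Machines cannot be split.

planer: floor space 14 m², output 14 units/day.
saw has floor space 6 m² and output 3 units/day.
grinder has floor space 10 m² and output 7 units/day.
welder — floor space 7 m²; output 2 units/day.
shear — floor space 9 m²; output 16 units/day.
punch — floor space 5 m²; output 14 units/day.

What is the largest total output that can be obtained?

saw + shear + punch: floor space 6 + 9 + 5 = 20 ≤ 24, output 3 + 16 + 14 = 33.
grinder + shear + punch: floor space 10 + 9 + 5 = 24 ≤ 24, output 7 + 16 + 14 = 37.
welder + shear + punch: floor space 7 + 9 + 5 = 21 ≤ 24, output 2 + 16 + 14 = 32.
Best is grinder, shear, and punch with total output 37.

37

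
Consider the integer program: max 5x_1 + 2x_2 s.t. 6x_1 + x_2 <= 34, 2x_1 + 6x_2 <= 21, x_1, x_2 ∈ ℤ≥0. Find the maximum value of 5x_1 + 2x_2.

27

(x_1,x_2)=(5,1): 6·5+1·1=31≤34, 2·5+6·1=16≤21, objective 27.
(x_1,x_2)=(5,0): 6·5+1·0=30≤34, 2·5+6·0=10≤21, objective 25.
No feasible integer point exceeds 27.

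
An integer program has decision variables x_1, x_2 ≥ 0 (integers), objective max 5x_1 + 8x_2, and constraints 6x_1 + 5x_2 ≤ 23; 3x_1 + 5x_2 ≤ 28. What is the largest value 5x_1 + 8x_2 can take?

The continuous relaxation peaks at (0, 4.6) with value 36.80; rounding to a feasible lattice point costs some objective.
(x_1,x_2)=(0,4): 6·0+5·4=20≤23, 3·0+5·4=20≤28, objective 32.
(x_1,x_2)=(1,3): 6·1+5·3=21≤23, 3·1+5·3=18≤28, objective 29.
(x_1,x_2)=(0,3): 6·0+5·3=15≤23, 3·0+5·3=15≤28, objective 24.
Maximum is 32 at (x_1,x_2)=(0,4).

32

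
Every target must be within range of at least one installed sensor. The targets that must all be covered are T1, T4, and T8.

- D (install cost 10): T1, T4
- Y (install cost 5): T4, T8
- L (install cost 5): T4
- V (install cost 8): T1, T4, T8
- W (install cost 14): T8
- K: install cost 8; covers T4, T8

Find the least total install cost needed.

The greedy cost-per-new-target heuristic would pick Y and V for 13, but a cheaper cover exists.
V alone covers T1, T4, T8 — every target.
Total install cost: 8.
No cover costs less than 8.

8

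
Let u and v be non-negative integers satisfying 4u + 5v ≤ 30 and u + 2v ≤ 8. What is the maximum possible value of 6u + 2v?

42

The continuous relaxation peaks at (7.5, 0) with value 45.00; rounding to a feasible lattice point costs some objective.
(u,v)=(7,0) is feasible, giving 42.
(u,v)=(6,1) is feasible, giving 38.
(u,v)=(6,0) is feasible, giving 36.
The best lattice point is (7,0), giving 42.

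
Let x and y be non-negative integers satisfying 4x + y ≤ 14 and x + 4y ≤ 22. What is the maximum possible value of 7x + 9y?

Relaxing integrality, the LP optimum is 60.27 at (x,y) = (2.27, 4.93), which is not an integer point.
(x,y)=(2,5): 4·2+1·5=13≤14, 1·2+4·5=22≤22, objective 59.
(x,y)=(1,5): 4·1+1·5=9≤14, 1·1+4·5=21≤22, objective 52.
(x,y)=(2,4): 4·2+1·4=12≤14, 1·2+4·4=18≤22, objective 50.
(x,y)=(1,4): 4·1+1·4=8≤14, 1·1+4·4=17≤22, objective 43.
Maximum is 59 at (x,y)=(2,5).

59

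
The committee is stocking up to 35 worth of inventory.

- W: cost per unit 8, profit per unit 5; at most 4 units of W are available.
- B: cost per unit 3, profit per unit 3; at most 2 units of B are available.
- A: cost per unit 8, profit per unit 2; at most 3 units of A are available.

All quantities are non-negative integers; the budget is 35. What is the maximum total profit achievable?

23

This is a bounded integer knapsack.
B has the best ratio (3/3); taking only B gives at most 2×3 = 6 (stopped by the supply cap of 2).
Mixing does better — 4×W and 1×B: cost 35 ≤ 35, profit 4·5 + 1·3 = 23.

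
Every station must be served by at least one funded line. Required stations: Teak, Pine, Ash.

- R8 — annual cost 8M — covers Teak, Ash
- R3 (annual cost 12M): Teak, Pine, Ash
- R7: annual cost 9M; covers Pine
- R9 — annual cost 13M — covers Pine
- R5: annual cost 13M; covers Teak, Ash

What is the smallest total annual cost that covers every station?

12

The greedy cost-per-new-station heuristic would pick R8 and R7 for 17, but a cheaper cover exists.
R3 alone covers Teak, Pine, Ash — every station.
Total annual cost: 12.
No cover costs less than 12.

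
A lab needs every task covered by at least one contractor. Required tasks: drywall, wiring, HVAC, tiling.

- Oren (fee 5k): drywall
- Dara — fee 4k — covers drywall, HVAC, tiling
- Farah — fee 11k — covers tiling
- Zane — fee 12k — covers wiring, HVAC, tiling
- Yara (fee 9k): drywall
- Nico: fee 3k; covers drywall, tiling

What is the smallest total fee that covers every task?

15

The greedy cost-per-new-task heuristic would pick Dara and Zane for 16, but a cheaper cover exists.
Choose Zane and Nico: together they cover drywall, wiring, HVAC, tiling — every task.
Total fee: 12 + 3 = 15.
No cover costs less than 15.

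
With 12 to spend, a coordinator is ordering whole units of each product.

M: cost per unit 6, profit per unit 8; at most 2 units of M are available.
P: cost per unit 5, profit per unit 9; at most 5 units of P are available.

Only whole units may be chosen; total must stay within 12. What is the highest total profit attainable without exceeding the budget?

1×M and 1×P: cost 11 ≤ 12, profit 1·8 + 1·9 = 17.
2×P: cost 10 ≤ 12, profit 2·9 = 18.
Best is 18.

18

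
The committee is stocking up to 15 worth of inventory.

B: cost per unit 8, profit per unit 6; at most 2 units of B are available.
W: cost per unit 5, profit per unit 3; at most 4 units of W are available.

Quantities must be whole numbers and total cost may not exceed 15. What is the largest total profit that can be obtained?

This is a bounded integer knapsack.
1×B and 1×W: cost 13 ≤ 15, profit 1·6 + 1·3 = 9.
3×W: cost 15 ≤ 15, profit 3·3 = 9.
Best is 9.

9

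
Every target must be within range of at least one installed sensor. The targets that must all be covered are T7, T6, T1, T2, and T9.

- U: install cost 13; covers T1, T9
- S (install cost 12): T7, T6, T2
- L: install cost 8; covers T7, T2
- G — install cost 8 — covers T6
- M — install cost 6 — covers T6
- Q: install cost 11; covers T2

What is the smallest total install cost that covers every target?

Choose U and S: together they cover T7, T6, T1, T2, T9 — every target.
Total install cost: 13 + 12 = 25.
No cover costs less than 25.

25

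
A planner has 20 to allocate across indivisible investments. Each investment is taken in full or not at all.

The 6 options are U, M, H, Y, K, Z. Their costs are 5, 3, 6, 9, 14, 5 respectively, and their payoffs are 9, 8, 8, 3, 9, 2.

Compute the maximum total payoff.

Treat it as a binary knapsack problem.
Take U, M, H, and Z: cost 5 + 3 + 6 + 5 = 19 ≤ 20, payoff 9 + 8 + 8 + 2 = 27.
No other feasible combination does better.

27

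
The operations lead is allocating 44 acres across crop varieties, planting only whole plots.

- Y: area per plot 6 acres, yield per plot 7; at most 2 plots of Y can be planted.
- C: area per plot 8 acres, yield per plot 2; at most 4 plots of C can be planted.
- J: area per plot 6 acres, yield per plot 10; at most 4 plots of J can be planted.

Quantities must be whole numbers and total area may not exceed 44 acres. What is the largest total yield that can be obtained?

56

2×Y and 4×J: area 36 ≤ 44, yield 2·7 + 4·10 = 54.
2×Y, 1×C, and 4×J: area 44 ≤ 44, yield 2·7 + 1·2 + 4·10 = 56.
Best is 56.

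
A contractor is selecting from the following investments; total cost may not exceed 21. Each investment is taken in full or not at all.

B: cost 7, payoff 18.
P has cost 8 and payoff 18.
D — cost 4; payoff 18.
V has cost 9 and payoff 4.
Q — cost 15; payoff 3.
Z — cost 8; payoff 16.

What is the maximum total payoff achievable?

54

Treat it as a binary knapsack problem.
B + D + Z: cost 7 + 4 + 8 = 19 ≤ 21, payoff 18 + 18 + 16 = 52.
B + P + D: cost 7 + 8 + 4 = 19 ≤ 21, payoff 18 + 18 + 18 = 54.
Best is B, P, and D with total payoff 54.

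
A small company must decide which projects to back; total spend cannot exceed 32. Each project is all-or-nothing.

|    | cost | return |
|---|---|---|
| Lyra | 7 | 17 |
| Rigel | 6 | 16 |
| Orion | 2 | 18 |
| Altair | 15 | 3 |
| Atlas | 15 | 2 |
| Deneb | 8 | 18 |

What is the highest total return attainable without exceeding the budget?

This is a 0-1 knapsack instance.
Lyra + Rigel + Orion + Deneb: cost 7 + 6 + 2 + 8 = 23 ≤ 32, return 17 + 16 + 18 + 18 = 69.
Rigel + Orion + Altair + Deneb: cost 6 + 2 + 15 + 8 = 31 ≤ 32, return 16 + 18 + 3 + 18 = 55.
Lyra + Orion + Altair + Deneb: cost 7 + 2 + 15 + 8 = 32 ≤ 32, return 17 + 18 + 3 + 18 = 56.
Best is Lyra, Rigel, Orion, and Deneb with total return 69.

69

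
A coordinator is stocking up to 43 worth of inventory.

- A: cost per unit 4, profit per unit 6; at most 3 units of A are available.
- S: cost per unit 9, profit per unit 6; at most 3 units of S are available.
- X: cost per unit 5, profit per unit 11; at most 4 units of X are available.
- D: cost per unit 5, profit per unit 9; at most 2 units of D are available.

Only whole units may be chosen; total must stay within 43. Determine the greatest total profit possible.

This is a bounded integer knapsack.
X has the best ratio (11/5); taking only X gives at most 4×11 = 44 (stopped by the supply cap of 4).
Mixing does better — 3×A, 4×X, and 2×D: cost 42 ≤ 43, profit 3·6 + 4·11 + 2·9 = 80.

80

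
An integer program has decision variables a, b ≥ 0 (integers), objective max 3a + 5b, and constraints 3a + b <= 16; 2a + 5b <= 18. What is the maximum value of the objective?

22

Relaxing integrality, the LP optimum is 22.77 at (a,b) = (4.77, 1.69), which is not an integer point.
(a,b)=(4,2): 3·4+1·2=14≤16, 2·4+5·2=18≤18, objective 22.
(a,b)=(5,1): 3·5+1·1=16≤16, 2·5+5·1=15≤18, objective 20.
(a,b)=(3,2): 3·3+1·2=11≤16, 2·3+5·2=16≤18, objective 19.
No feasible integer point exceeds 22.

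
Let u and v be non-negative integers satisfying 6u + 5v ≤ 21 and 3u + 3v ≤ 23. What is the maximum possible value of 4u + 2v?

Relaxing integrality, the LP optimum is 14.00 at (u,v) = (3.5, 0), which is not an integer point.
(u,v)=(3,0): 6·3+5·0=18≤21, 3·3+3·0=9≤23, objective 12.
(u,v)=(2,1): 6·2+5·1=17≤21, 3·2+3·1=9≤23, objective 10.
(u,v)=(2,0): 6·2+5·0=12≤21, 3·2+3·0=6≤23, objective 8.
Maximum is 12 at (u,v)=(3,0).

12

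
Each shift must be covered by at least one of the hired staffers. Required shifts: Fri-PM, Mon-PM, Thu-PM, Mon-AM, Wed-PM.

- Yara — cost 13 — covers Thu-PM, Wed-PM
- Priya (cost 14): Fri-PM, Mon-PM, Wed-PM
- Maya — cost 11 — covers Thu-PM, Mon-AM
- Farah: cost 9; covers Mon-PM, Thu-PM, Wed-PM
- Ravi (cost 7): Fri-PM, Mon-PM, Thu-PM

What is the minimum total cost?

The greedy cost-per-new-shift heuristic would pick Ravi, Farah, and Maya for 27, but a cheaper cover exists.
Choose Priya and Maya: together they cover Fri-PM, Mon-PM, Thu-PM, Mon-AM, Wed-PM — every shift.
Total cost: 14 + 11 = 25.
No cover costs less than 25.

25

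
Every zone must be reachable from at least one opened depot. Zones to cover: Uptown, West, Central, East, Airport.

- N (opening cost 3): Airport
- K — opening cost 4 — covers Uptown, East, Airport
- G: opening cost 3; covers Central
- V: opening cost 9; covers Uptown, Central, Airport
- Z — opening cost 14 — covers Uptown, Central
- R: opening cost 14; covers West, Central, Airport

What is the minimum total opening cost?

The greedy cost-per-new-zone heuristic would pick K, G, and R for 21, but a cheaper cover exists.
Choose K and R: together they cover Uptown, West, Central, East, Airport — every zone.
Total opening cost: 4 + 14 = 18.
No cover costs less than 18.

18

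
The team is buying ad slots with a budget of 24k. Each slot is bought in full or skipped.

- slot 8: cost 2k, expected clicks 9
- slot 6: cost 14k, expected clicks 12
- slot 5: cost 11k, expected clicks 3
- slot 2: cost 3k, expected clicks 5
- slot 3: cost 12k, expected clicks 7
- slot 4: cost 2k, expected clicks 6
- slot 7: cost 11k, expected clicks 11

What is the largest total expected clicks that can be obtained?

32

Allowing fractional choices, the relaxed optimum would be about 36.1, but ad slots are indivisible.
slot 8 + slot 6 + slot 2 + slot 4: cost 2 + 14 + 3 + 2 = 21 ≤ 24, expected clicks 9 + 12 + 5 + 6 = 32.
slot 8 + slot 2 + slot 4 + slot 7: cost 2 + 3 + 2 + 11 = 18 ≤ 24, expected clicks 9 + 5 + 6 + 11 = 31.
Best is slot 8, slot 6, slot 2, and slot 4 with total expected clicks 32.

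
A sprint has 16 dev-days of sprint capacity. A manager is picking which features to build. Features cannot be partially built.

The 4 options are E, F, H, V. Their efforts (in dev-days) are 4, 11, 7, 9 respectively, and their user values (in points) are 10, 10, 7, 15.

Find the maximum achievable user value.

Allowing fractional choices, the relaxed optimum would be about 28.0, but features are indivisible.
H + V: effort 7 + 9 = 16 ≤ 16, user value 7 + 15 = 22.
E + V: effort 4 + 9 = 13 ≤ 16, user value 10 + 15 = 25.
E + F: effort 4 + 11 = 15 ≤ 16, user value 10 + 10 = 20.
Best is E and V with total user value 25.

25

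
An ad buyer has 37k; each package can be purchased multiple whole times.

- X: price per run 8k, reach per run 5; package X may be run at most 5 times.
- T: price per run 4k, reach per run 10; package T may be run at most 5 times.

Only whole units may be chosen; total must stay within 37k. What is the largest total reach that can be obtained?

60

Take 2×X and 5×T: price 36 ≤ 37, reach 2·5 + 5·10 = 60.
T has the best ratio (10/4) and is taken to its limit of 5; remaining capacity is filled optimally with the others.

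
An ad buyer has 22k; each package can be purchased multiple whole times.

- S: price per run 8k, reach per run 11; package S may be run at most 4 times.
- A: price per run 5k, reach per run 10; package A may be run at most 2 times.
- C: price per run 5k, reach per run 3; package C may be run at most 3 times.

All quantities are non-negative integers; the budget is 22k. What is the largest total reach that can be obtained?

32

A has the best ratio (10/5); taking only A gives at most 2×10 = 20 (stopped by the supply cap of 2).
Mixing does better — 2×S and 1×A: price 21 ≤ 22, reach 2·11 + 1·10 = 32.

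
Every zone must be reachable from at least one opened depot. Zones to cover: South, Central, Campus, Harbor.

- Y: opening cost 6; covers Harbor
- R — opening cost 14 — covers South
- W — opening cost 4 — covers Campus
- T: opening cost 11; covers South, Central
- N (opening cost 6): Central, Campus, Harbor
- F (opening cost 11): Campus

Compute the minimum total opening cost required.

17

Choose T and N: together they cover South, Central, Campus, Harbor — every zone.
Total opening cost: 11 + 6 = 17.
No cover costs less than 17.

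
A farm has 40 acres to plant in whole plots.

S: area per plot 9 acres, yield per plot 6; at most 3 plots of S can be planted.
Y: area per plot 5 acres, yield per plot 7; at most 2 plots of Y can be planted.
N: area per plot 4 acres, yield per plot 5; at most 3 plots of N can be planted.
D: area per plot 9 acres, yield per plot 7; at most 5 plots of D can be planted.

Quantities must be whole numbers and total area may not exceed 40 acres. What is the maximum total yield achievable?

43

Y has the best ratio (7/5); taking only Y gives at most 2×7 = 14 (stopped by the supply cap of 2).
Mixing does better — 2×Y, 3×N, and 2×D: area 40 ≤ 40, yield 2·7 + 3·5 + 2·7 = 43.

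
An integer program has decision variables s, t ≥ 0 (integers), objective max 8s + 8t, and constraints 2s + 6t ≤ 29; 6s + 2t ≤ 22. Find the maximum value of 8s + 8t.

48

(s,t)=(2,4): 2·2+6·4=28≤29, 6·2+2·4=20≤22, objective 48.
(s,t)=(2,3): 2·2+6·3=22≤29, 6·2+2·3=18≤22, objective 40.
(s,t)=(1,4): 2·1+6·4=26≤29, 6·1+2·4=14≤22, objective 40.
No feasible integer point exceeds 48.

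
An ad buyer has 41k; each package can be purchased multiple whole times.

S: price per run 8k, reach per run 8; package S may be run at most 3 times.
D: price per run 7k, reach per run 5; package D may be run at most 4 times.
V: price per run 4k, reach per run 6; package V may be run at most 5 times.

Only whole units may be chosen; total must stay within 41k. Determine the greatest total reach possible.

V has the best ratio (6/4); taking only V gives at most 5×6 = 30 (stopped by the supply cap of 5).
Mixing does better — 3×S and 4×V: price 40 ≤ 41, reach 3·8 + 4·6 = 48.

48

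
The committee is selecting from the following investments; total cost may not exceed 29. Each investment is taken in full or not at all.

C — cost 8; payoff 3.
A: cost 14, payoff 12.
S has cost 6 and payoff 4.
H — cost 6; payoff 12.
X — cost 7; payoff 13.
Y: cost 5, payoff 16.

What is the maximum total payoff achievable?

Take S, H, X, and Y: cost 6 + 6 + 7 + 5 = 24 ≤ 29, payoff 4 + 12 + 13 + 16 = 45.
No other feasible combination does better.

45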